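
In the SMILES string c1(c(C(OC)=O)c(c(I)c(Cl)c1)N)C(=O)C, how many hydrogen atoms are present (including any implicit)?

Hydrogens are implicit in SMILES; fill each atom to its normal valence:
  5 × C (aromatic): no H
  3 × O: no H
  2 × C: 3 H each → 6
  2 × C: no H
  1 × C (aromatic): 1 H
  1 × Cl: no H
  1 × I: no H
  1 × N: 2 H
  Total hydrogens = 9.

9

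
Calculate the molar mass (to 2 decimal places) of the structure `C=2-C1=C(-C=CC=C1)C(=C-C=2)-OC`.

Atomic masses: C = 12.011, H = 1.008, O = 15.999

Molecular formula: C11H10O.
M = 11×12.011 + 10×1.008 + 1×15.999 = 158.20 g/mol.

158.20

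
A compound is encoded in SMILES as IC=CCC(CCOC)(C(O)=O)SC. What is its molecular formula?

C9H15IO3S

Heavy atoms from the SMILES: 9 C, 1 I, 3 O, 1 S.
Implicit hydrogens by atom environment:
  3 × C: 2 H each → 6
  2 × C: 3 H each → 6
  2 × C: 1 H each → 2
  2 × C: no H
  2 × O: no H
  1 × I: no H
  1 × O: 1 H
  1 × S: no H
  Total hydrogens = 15.
Molecular formula: C9H15IO3S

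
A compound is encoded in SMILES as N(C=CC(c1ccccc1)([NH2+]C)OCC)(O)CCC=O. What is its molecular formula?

Heavy atoms from the SMILES: 15 C, 2 N, 3 O.
Implicit hydrogens by atom environment:
  5 × C (aromatic): 1 H each → 5
  3 × C: 2 H each → 6
  3 × C: 1 H each → 3
  2 × C: 3 H each → 6
  2 × O: no H
  1 × C: no H
  1 × C (aromatic): no H
  1 × N (charge +1): 2 H
  1 × N: no H
  1 × O: 1 H
  Total hydrogens = 23.
Net charge +1.
Molecular formula: C15H23N2O3+

C15H23N2O3+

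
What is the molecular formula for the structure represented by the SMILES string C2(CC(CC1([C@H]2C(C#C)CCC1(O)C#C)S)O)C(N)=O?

C15H19NO3S

Heavy atoms from the SMILES: 15 C, 1 N, 3 O, 1 S.
Implicit hydrogens by atom environment:
  6 × C: 1 H each → 6
  5 × C: no H
  4 × C: 2 H each → 8
  2 × O: 1 H each → 2
  1 × N: 2 H
  1 × O: no H
  1 × S: 1 H
  Total hydrogens = 19.
Molecular formula: C15H19NO3S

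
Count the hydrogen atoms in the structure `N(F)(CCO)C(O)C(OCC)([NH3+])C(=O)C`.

Hydrogens are implicit in SMILES; fill each atom to its normal valence:
  3 × C: 2 H each → 6
  2 × C: 3 H each → 6
  2 × C: no H
  2 × O: 1 H each → 2
  2 × O: no H
  1 × C: 1 H
  1 × F: no H
  1 × N (charge +1): 3 H
  1 × N: no H
  Total hydrogens = 18.

18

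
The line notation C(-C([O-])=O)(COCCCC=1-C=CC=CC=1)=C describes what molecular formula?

C13H15O3-

Heavy atoms from the SMILES: 13 C, 3 O.
Implicit hydrogens by atom environment:
  5 × C: 2 H each → 10
  5 × C (aromatic): 1 H each → 5
  2 × C: no H
  2 × O: no H
  1 × C (aromatic): no H
  1 × O (charge -1): no H
  Total hydrogens = 15.
Net charge -1.
Molecular formula: C13H15O3-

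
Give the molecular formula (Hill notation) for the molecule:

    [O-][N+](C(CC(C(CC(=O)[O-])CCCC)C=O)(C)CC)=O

C14H24NO5-

Heavy atoms from the SMILES: 14 C, 1 N, 5 O.
Implicit hydrogens by atom environment:
  6 × C: 2 H each → 12
  3 × C: 3 H each → 9
  3 × C: 1 H each → 3
  3 × O: no H
  2 × C: no H
  2 × O (charge -1): no H
  1 × N (charge +1): no H
  Total hydrogens = 24.
Net charge -1.
Molecular formula: C14H24NO5-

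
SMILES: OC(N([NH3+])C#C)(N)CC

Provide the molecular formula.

Heavy atoms from the SMILES: 5 C, 3 N, 1 O.
Implicit hydrogens by atom environment:
  2 × C: no H
  1 × C: 3 H
  1 × C: 2 H
  1 × C: 1 H
  1 × N (charge +1): 3 H
  1 × N: 2 H
  1 × N: no H
  1 × O: 1 H
  Total hydrogens = 12.
Net charge +1.
Molecular formula: C5H12N3O+

C5H12N3O+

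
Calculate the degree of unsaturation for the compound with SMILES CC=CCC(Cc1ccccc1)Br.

Molecular formula from the SMILES: C12H15Br.
DoU = (2C + 2 + N − H − X)/2 = (2·12 + 2 + 0 − 15 − 1)/2 = 10/2 = 5.
(Structurally: 1 ring(s) + 4 π bond(s) = 5.)

5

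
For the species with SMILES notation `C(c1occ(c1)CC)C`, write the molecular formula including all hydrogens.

C8H12O

Heavy atoms from the SMILES: 8 C, 1 O.
Implicit hydrogens by atom environment:
  2 × C: 3 H each → 6
  2 × C: 2 H each → 4
  2 × C (aromatic): 1 H each → 2
  2 × C (aromatic): no H
  1 × O (aromatic): no H
  Total hydrogens = 12.
Molecular formula: C8H12O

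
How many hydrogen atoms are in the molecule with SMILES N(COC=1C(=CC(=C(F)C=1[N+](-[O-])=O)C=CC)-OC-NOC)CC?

Hydrogens are implicit in SMILES; fill each atom to its normal valence:
  5 × C (aromatic): no H
  4 × O: no H
  3 × C: 3 H each → 9
  3 × C: 2 H each → 6
  2 × C: 1 H each → 2
  2 × N: 1 H each → 2
  1 × C (aromatic): 1 H
  1 × F: no H
  1 × N (charge +1): no H
  1 × O (charge -1): no H
  Total hydrogens = 20.

20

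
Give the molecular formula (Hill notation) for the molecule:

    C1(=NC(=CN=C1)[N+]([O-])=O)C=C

Heavy atoms from the SMILES: 6 C, 3 N, 2 O.
Implicit hydrogens by atom environment:
  2 × C (aromatic): 1 H each → 2
  2 × C (aromatic): no H
  2 × N (aromatic): no H
  1 × C: 2 H
  1 × C: 1 H
  1 × N (charge +1): no H
  1 × O: no H
  1 × O (charge -1): no H
  Total hydrogens = 5.
Molecular formula: C6H5N3O2

C6H5N3O2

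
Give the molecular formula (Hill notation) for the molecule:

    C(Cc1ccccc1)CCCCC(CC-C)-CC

Heavy atoms from the SMILES: 18 C.
Implicit hydrogens by atom environment:
  9 × C: 2 H each → 18
  5 × C (aromatic): 1 H each → 5
  2 × C: 3 H each → 6
  1 × C: 1 H
  1 × C (aromatic): no H
  Total hydrogens = 30.
Molecular formula: C18H30

C18H30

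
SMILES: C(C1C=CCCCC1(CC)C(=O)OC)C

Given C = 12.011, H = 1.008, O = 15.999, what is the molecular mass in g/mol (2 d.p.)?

Molecular formula: C13H22O2.
M = 13×12.011 + 22×1.008 + 2×15.999 = 210.32 g/mol.

210.32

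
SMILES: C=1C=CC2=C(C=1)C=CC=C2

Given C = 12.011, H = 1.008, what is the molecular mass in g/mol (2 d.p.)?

Molecular formula: C10H8.
M = 10×12.011 + 8×1.008 = 128.17 g/mol.

128.17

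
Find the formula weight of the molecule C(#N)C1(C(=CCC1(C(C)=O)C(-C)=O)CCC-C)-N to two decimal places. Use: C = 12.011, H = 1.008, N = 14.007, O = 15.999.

Molecular formula: C14H20N2O2.
M = 14×12.011 + 20×1.008 + 2×14.007 + 2×15.999 = 248.33 g/mol.

248.33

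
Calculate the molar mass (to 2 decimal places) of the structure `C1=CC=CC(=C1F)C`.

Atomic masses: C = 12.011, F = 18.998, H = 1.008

Molecular formula: C7H7F.
M = 7×12.011 + 1×18.998 + 7×1.008 = 110.13 g/mol.

110.13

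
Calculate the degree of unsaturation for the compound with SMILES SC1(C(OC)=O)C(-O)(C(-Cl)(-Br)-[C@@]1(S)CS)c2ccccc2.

Molecular formula from the SMILES: C13H14BrClO3S3.
DoU = (2C + 2 + N − H − X)/2 = (2·13 + 2 + 0 − 14 − 2)/2 = 12/2 = 6.
(Structurally: 2 ring(s) + 4 π bond(s) = 6.)

6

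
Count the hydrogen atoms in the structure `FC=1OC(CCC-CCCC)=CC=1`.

Hydrogens are implicit in SMILES; fill each atom to its normal valence:
  6 × C: 2 H each → 12
  2 × C (aromatic): 1 H each → 2
  2 × C (aromatic): no H
  1 × C: 3 H
  1 × F: no H
  1 × O (aromatic): no H
  Total hydrogens = 17.

17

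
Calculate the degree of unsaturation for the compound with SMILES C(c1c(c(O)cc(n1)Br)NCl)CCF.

4

Molecular formula from the SMILES: C8H9BrClFN2O.
DoU = (2C + 2 + N − H − X)/2 = (2·8 + 2 + 2 − 9 − 3)/2 = 8/2 = 4.
(Structurally: 1 ring(s) + 3 π bond(s) = 4.)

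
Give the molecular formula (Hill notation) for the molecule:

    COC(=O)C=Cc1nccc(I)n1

C8H7IN2O2

Heavy atoms from the SMILES: 8 C, 1 I, 2 N, 2 O.
Implicit hydrogens by atom environment:
  2 × C (aromatic): 1 H each → 2
  2 × C: 1 H each → 2
  2 × C (aromatic): no H
  2 × N (aromatic): no H
  2 × O: no H
  1 × C: 3 H
  1 × C: no H
  1 × I: no H
  Total hydrogens = 7.
Molecular formula: C8H7IN2O2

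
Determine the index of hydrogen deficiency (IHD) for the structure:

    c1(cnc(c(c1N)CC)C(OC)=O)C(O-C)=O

6

Molecular formula from the SMILES: C11H14N2O4.
DoU = (2C + 2 + N − H − X)/2 = (2·11 + 2 + 2 − 14 − 0)/2 = 12/2 = 6.
(Structurally: 1 ring(s) + 5 π bond(s) = 6.)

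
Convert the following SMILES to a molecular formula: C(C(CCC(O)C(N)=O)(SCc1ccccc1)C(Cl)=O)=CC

Heavy atoms from the SMILES: 16 C, 1 Cl, 1 N, 3 O, 1 S.
Implicit hydrogens by atom environment:
  5 × C (aromatic): 1 H each → 5
  3 × C: 2 H each → 6
  3 × C: 1 H each → 3
  3 × C: no H
  2 × O: no H
  1 × C: 3 H
  1 × C (aromatic): no H
  1 × Cl: no H
  1 × N: 2 H
  1 × O: 1 H
  1 × S: no H
  Total hydrogens = 20.
Molecular formula: C16H20ClNO3S

C16H20ClNO3S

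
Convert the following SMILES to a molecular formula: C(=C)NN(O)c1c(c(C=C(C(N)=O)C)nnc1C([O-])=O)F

Heavy atoms from the SMILES: 11 C, 1 F, 5 N, 4 O.
Implicit hydrogens by atom environment:
  4 × C (aromatic): no H
  3 × C: no H
  2 × C: 1 H each → 2
  2 × N (aromatic): no H
  2 × O: no H
  1 × C: 3 H
  1 × C: 2 H
  1 × F: no H
  1 × N: 2 H
  1 × N: 1 H
  1 × N: no H
  1 × O: 1 H
  1 × O (charge -1): no H
  Total hydrogens = 11.
Net charge -1.
Molecular formula: C11H11FN5O4-

C11H11FN5O4-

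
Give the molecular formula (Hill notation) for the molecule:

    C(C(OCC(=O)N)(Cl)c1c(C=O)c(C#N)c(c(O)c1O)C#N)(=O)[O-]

Heavy atoms from the SMILES: 13 C, 1 Cl, 3 N, 7 O.
Implicit hydrogens by atom environment:
  6 × C (aromatic): no H
  5 × C: no H
  4 × O: no H
  2 × N: no H
  2 × O: 1 H each → 2
  1 × C: 2 H
  1 × C: 1 H
  1 × Cl: no H
  1 × N: 2 H
  1 × O (charge -1): no H
  Total hydrogens = 7.
Net charge -1.
Molecular formula: C13H7ClN3O7-

C13H7ClN3O7-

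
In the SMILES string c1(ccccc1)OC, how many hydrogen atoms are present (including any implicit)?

8

Hydrogens are implicit in SMILES; fill each atom to its normal valence:
  5 × C (aromatic): 1 H each → 5
  1 × C: 3 H
  1 × C (aromatic): no H
  1 × O: no H
  Total hydrogens = 8.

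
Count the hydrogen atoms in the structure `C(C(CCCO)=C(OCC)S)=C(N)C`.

Hydrogens are implicit in SMILES; fill each atom to its normal valence:
  4 × C: 2 H each → 8
  3 × C: no H
  2 × C: 3 H each → 6
  1 × C: 1 H
  1 × N: 2 H
  1 × O: 1 H
  1 × O: no H
  1 × S: 1 H
  Total hydrogens = 19.

19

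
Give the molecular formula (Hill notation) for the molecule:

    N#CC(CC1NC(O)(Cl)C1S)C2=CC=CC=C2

Heavy atoms from the SMILES: 12 C, 1 Cl, 2 N, 1 O, 1 S.
Implicit hydrogens by atom environment:
  5 × C (aromatic): 1 H each → 5
  3 × C: 1 H each → 3
  2 × C: no H
  1 × C: 2 H
  1 × C (aromatic): no H
  1 × Cl: no H
  1 × N: 1 H
  1 × N: no H
  1 × O: 1 H
  1 × S: 1 H
  Total hydrogens = 13.
Molecular formula: C12H13ClN2OS

C12H13ClN2OS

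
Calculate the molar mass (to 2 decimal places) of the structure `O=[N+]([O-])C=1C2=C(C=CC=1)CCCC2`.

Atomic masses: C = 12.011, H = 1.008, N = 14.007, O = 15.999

177.20

Molecular formula: C10H11NO2.
M = 10×12.011 + 11×1.008 + 1×14.007 + 2×15.999 = 177.20 g/mol.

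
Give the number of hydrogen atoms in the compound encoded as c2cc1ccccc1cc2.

Hydrogens are implicit in SMILES; fill each atom to its normal valence:
  8 × C (aromatic): 1 H each → 8
  2 × C (aromatic): no H
  Total hydrogens = 8.

8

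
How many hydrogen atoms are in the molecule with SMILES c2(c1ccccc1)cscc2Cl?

7

Hydrogens are implicit in SMILES; fill each atom to its normal valence:
  7 × C (aromatic): 1 H each → 7
  3 × C (aromatic): no H
  1 × Cl: no H
  1 × S (aromatic): no H
  Total hydrogens = 7.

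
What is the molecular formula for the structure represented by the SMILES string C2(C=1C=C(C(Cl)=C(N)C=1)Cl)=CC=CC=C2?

Heavy atoms from the SMILES: 12 C, 2 Cl, 1 N.
Implicit hydrogens by atom environment:
  7 × C (aromatic): 1 H each → 7
  5 × C (aromatic): no H
  2 × Cl: no H
  1 × N: 2 H
  Total hydrogens = 9.
Molecular formula: C12H9Cl2N

C12H9Cl2N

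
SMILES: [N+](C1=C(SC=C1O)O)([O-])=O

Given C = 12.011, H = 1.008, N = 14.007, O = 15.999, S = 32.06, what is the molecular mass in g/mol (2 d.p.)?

Molecular formula: C4H3NO4S.
M = 4×12.011 + 3×1.008 + 1×14.007 + 4×15.999 + 1×32.06 = 161.13 g/mol.

161.13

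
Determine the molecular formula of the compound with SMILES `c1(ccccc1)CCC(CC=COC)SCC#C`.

Heavy atoms from the SMILES: 16 C, 1 O, 1 S.
Implicit hydrogens by atom environment:
  5 × C (aromatic): 1 H each → 5
  4 × C: 2 H each → 8
  4 × C: 1 H each → 4
  1 × C: 3 H
  1 × C (aromatic): no H
  1 × C: no H
  1 × O: no H
  1 × S: no H
  Total hydrogens = 20.
Molecular formula: C16H20OS

C16H20OS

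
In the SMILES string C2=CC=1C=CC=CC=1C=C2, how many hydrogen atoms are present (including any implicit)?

Hydrogens are implicit in SMILES; fill each atom to its normal valence:
  8 × C (aromatic): 1 H each → 8
  2 × C (aromatic): no H
  Total hydrogens = 8.

8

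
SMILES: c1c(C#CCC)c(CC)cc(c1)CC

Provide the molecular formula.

Heavy atoms from the SMILES: 14 C.
Implicit hydrogens by atom environment:
  3 × C: 3 H each → 9
  3 × C: 2 H each → 6
  3 × C (aromatic): 1 H each → 3
  3 × C (aromatic): no H
  2 × C: no H
  Total hydrogens = 18.
Molecular formula: C14H18

C14H18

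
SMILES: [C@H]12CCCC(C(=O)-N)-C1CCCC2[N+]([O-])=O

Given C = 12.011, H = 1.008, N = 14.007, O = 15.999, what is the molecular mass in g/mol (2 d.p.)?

226.28

Molecular formula: C11H18N2O3.
M = 11×12.011 + 18×1.008 + 2×14.007 + 3×15.999 = 226.28 g/mol.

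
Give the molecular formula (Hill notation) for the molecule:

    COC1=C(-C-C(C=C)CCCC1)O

C11H18O2

Heavy atoms from the SMILES: 11 C, 2 O.
Implicit hydrogens by atom environment:
  6 × C: 2 H each → 12
  2 × C: 1 H each → 2
  2 × C: no H
  1 × C: 3 H
  1 × O: 1 H
  1 × O: no H
  Total hydrogens = 18.
Molecular formula: C11H18O2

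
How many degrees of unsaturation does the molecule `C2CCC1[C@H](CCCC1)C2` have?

Molecular formula from the SMILES: C10H18.
DoU = (2C + 2 + N − H − X)/2 = (2·10 + 2 + 0 − 18 − 0)/2 = 4/2 = 2.
(Structurally: 2 ring(s) + 0 π bond(s) = 2.)

2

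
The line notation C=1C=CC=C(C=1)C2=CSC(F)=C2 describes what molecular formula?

Heavy atoms from the SMILES: 10 C, 1 F, 1 S.
Implicit hydrogens by atom environment:
  7 × C (aromatic): 1 H each → 7
  3 × C (aromatic): no H
  1 × F: no H
  1 × S (aromatic): no H
  Total hydrogens = 7.
Molecular formula: C10H7FS

C10H7FS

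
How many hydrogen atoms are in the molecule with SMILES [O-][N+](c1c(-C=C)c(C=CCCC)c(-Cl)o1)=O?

12

Hydrogens are implicit in SMILES; fill each atom to its normal valence:
  4 × C (aromatic): no H
  3 × C: 2 H each → 6
  3 × C: 1 H each → 3
  1 × C: 3 H
  1 × Cl: no H
  1 × N (charge +1): no H
  1 × O (aromatic): no H
  1 × O: no H
  1 × O (charge -1): no H
  Total hydrogens = 12.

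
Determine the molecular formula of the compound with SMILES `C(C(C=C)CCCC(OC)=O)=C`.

C10H16O2

Heavy atoms from the SMILES: 10 C, 2 O.
Implicit hydrogens by atom environment:
  5 × C: 2 H each → 10
  3 × C: 1 H each → 3
  2 × O: no H
  1 × C: 3 H
  1 × C: no H
  Total hydrogens = 16.
Molecular formula: C10H16O2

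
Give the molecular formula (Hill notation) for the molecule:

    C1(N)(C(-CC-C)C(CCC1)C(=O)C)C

C12H23NO

Heavy atoms from the SMILES: 12 C, 1 N, 1 O.
Implicit hydrogens by atom environment:
  5 × C: 2 H each → 10
  3 × C: 3 H each → 9
  2 × C: 1 H each → 2
  2 × C: no H
  1 × N: 2 H
  1 × O: no H
  Total hydrogens = 23.
Molecular formula: C12H23NO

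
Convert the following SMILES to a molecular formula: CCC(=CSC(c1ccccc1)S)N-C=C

C13H17NS2

Heavy atoms from the SMILES: 13 C, 1 N, 2 S.
Implicit hydrogens by atom environment:
  5 × C (aromatic): 1 H each → 5
  3 × C: 1 H each → 3
  2 × C: 2 H each → 4
  1 × C: 3 H
  1 × C: no H
  1 × C (aromatic): no H
  1 × N: 1 H
  1 × S: 1 H
  1 × S: no H
  Total hydrogens = 17.
Molecular formula: C13H17NS2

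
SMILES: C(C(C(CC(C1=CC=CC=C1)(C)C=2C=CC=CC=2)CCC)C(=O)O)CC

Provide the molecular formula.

C24H32O2

Heavy atoms from the SMILES: 24 C, 2 O.
Implicit hydrogens by atom environment:
  10 × C (aromatic): 1 H each → 10
  5 × C: 2 H each → 10
  3 × C: 3 H each → 9
  2 × C: 1 H each → 2
  2 × C: no H
  2 × C (aromatic): no H
  1 × O: 1 H
  1 × O: no H
  Total hydrogens = 32.
Molecular formula: C24H32O2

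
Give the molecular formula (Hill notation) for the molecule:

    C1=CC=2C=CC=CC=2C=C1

C10H8

Heavy atoms from the SMILES: 10 C.
Implicit hydrogens by atom environment:
  8 × C (aromatic): 1 H each → 8
  2 × C (aromatic): no H
  Total hydrogens = 8.
Molecular formula: C10H8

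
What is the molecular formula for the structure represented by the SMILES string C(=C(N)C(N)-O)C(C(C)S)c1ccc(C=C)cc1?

C14H20N2OS

Heavy atoms from the SMILES: 14 C, 2 N, 1 O, 1 S.
Implicit hydrogens by atom environment:
  5 × C: 1 H each → 5
  4 × C (aromatic): 1 H each → 4
  2 × C (aromatic): no H
  2 × N: 2 H each → 4
  1 × C: 3 H
  1 × C: 2 H
  1 × C: no H
  1 × O: 1 H
  1 × S: 1 H
  Total hydrogens = 20.
Molecular formula: C14H20N2OS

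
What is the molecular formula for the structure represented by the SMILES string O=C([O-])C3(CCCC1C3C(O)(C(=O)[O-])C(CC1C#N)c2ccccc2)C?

[C20H21NO5]2-

Heavy atoms from the SMILES: 20 C, 1 N, 5 O.
Implicit hydrogens by atom environment:
  5 × C (aromatic): 1 H each → 5
  5 × C: no H
  4 × C: 2 H each → 8
  4 × C: 1 H each → 4
  2 × O: no H
  2 × O (charge -1): no H
  1 × C: 3 H
  1 × C (aromatic): no H
  1 × N: no H
  1 × O: 1 H
  Total hydrogens = 21.
Net charge -2.
Molecular formula: [C20H21NO5]2-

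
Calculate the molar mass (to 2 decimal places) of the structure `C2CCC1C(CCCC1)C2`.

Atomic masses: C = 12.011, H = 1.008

Molecular formula: C10H18.
M = 10×12.011 + 18×1.008 = 138.25 g/mol.

138.25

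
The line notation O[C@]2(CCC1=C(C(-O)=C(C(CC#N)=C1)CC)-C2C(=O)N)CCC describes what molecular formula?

Heavy atoms from the SMILES: 18 C, 2 N, 3 O.
Implicit hydrogens by atom environment:
  6 × C: 2 H each → 12
  5 × C (aromatic): no H
  3 × C: no H
  2 × C: 3 H each → 6
  2 × O: 1 H each → 2
  1 × C (aromatic): 1 H
  1 × C: 1 H
  1 × N: 2 H
  1 × N: no H
  1 × O: no H
  Total hydrogens = 24.
Molecular formula: C18H24N2O3

C18H24N2O3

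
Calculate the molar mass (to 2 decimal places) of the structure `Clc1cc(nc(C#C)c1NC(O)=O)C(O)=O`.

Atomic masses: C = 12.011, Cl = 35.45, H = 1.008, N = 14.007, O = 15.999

Molecular formula: C9H5ClN2O4.
M = 9×12.011 + 1×35.45 + 5×1.008 + 2×14.007 + 4×15.999 = 240.60 g/mol.

240.60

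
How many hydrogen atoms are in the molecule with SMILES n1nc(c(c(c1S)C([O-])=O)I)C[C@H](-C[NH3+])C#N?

Hydrogens are implicit in SMILES; fill each atom to its normal valence:
  4 × C (aromatic): no H
  2 × C: 2 H each → 4
  2 × C: no H
  2 × N (aromatic): no H
  1 × C: 1 H
  1 × I: no H
  1 × N (charge +1): 3 H
  1 × N: no H
  1 × O: no H
  1 × O (charge -1): no H
  1 × S: 1 H
  Total hydrogens = 9.

9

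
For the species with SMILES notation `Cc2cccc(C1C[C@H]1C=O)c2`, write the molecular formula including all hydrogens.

Heavy atoms from the SMILES: 11 C, 1 O.
Implicit hydrogens by atom environment:
  4 × C (aromatic): 1 H each → 4
  3 × C: 1 H each → 3
  2 × C (aromatic): no H
  1 × C: 3 H
  1 × C: 2 H
  1 × O: no H
  Total hydrogens = 12.
Molecular formula: C11H12O

C11H12O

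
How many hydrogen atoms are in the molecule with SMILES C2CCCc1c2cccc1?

Hydrogens are implicit in SMILES; fill each atom to its normal valence:
  4 × C: 2 H each → 8
  4 × C (aromatic): 1 H each → 4
  2 × C (aromatic): no H
  Total hydrogens = 12.

12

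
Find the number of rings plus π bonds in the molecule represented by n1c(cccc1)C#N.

Molecular formula from the SMILES: C6H4N2.
DoU = (2C + 2 + N − H − X)/2 = (2·6 + 2 + 2 − 4 − 0)/2 = 12/2 = 6.
(Structurally: 1 ring(s) + 5 π bond(s) = 6.)

6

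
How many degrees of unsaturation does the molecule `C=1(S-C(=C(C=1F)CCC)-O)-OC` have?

3

Molecular formula from the SMILES: C8H11FO2S.
DoU = (2C + 2 + N − H − X)/2 = (2·8 + 2 + 0 − 11 − 1)/2 = 6/2 = 3.
(Structurally: 1 ring(s) + 2 π bond(s) = 3.)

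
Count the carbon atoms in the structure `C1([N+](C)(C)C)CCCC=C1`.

9

The symbol for carbon appears 9 times in the SMILES.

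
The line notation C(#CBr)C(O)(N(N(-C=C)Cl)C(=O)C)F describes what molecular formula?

C7H7BrClFN2O2

Heavy atoms from the SMILES: 1 Br, 7 C, 1 Cl, 1 F, 2 N, 2 O.
Implicit hydrogens by atom environment:
  4 × C: no H
  2 × N: no H
  1 × Br: no H
  1 × C: 3 H
  1 × C: 2 H
  1 × C: 1 H
  1 × Cl: no H
  1 × F: no H
  1 × O: 1 H
  1 × O: no H
  Total hydrogens = 7.
Molecular formula: C7H7BrClFN2O2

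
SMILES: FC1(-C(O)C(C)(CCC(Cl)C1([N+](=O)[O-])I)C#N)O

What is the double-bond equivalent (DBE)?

Molecular formula from the SMILES: C9H11ClFIN2O4.
DoU = (2C + 2 + N − H − X)/2 = (2·9 + 2 + 2 − 11 − 3)/2 = 8/2 = 4.
(Structurally: 1 ring(s) + 3 π bond(s) = 4.)

4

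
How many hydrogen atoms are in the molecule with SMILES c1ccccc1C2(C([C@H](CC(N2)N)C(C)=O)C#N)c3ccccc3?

Hydrogens are implicit in SMILES; fill each atom to its normal valence:
  10 × C (aromatic): 1 H each → 10
  3 × C: 1 H each → 3
  3 × C: no H
  2 × C (aromatic): no H
  1 × C: 3 H
  1 × C: 2 H
  1 × N: 2 H
  1 × N: 1 H
  1 × N: no H
  1 × O: no H
  Total hydrogens = 21.

21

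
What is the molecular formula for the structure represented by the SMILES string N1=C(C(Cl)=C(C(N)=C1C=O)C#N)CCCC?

C11H12ClN3O

Heavy atoms from the SMILES: 11 C, 1 Cl, 3 N, 1 O.
Implicit hydrogens by atom environment:
  5 × C (aromatic): no H
  3 × C: 2 H each → 6
  1 × C: 3 H
  1 × C: 1 H
  1 × C: no H
  1 × Cl: no H
  1 × N: 2 H
  1 × N (aromatic): no H
  1 × N: no H
  1 × O: no H
  Total hydrogens = 12.
Molecular formula: C11H12ClN3O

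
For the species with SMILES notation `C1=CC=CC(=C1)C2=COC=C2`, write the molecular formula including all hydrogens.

Heavy atoms from the SMILES: 10 C, 1 O.
Implicit hydrogens by atom environment:
  8 × C (aromatic): 1 H each → 8
  2 × C (aromatic): no H
  1 × O (aromatic): no H
  Total hydrogens = 8.
Molecular formula: C10H8O

C10H8O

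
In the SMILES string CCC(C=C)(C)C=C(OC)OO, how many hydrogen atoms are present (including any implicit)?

Hydrogens are implicit in SMILES; fill each atom to its normal valence:
  3 × C: 3 H each → 9
  2 × C: 2 H each → 4
  2 × C: 1 H each → 2
  2 × C: no H
  2 × O: no H
  1 × O: 1 H
  Total hydrogens = 16.

16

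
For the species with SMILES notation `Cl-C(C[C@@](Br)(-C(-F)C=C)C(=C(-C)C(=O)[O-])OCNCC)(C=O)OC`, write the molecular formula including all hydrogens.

Heavy atoms from the SMILES: 1 Br, 15 C, 1 Cl, 1 F, 1 N, 5 O.
Implicit hydrogens by atom environment:
  5 × C: no H
  4 × C: 2 H each → 8
  4 × O: no H
  3 × C: 3 H each → 9
  3 × C: 1 H each → 3
  1 × Br: no H
  1 × Cl: no H
  1 × F: no H
  1 × N: 1 H
  1 × O (charge -1): no H
  Total hydrogens = 21.
Net charge -1.
Molecular formula: C15H21BrClFNO5-

C15H21BrClFNO5-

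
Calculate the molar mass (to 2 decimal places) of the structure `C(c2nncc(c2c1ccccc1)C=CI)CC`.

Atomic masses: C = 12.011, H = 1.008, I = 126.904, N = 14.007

350.20

Molecular formula: C15H15IN2.
M = 15×12.011 + 15×1.008 + 1×126.904 + 2×14.007 = 350.20 g/mol.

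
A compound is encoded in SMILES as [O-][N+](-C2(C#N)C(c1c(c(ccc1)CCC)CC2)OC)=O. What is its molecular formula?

Heavy atoms from the SMILES: 15 C, 2 N, 3 O.
Implicit hydrogens by atom environment:
  4 × C: 2 H each → 8
  3 × C (aromatic): 1 H each → 3
  3 × C (aromatic): no H
  2 × C: 3 H each → 6
  2 × C: no H
  2 × O: no H
  1 × C: 1 H
  1 × N (charge +1): no H
  1 × N: no H
  1 × O (charge -1): no H
  Total hydrogens = 18.
Molecular formula: C15H18N2O3

C15H18N2O3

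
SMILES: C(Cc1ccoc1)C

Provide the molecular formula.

Heavy atoms from the SMILES: 7 C, 1 O.
Implicit hydrogens by atom environment:
  3 × C (aromatic): 1 H each → 3
  2 × C: 2 H each → 4
  1 × C: 3 H
  1 × C (aromatic): no H
  1 × O (aromatic): no H
  Total hydrogens = 10.
Molecular formula: C7H10O

C7H10O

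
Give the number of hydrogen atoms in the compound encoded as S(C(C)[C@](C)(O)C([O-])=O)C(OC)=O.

Hydrogens are implicit in SMILES; fill each atom to its normal valence:
  3 × C: 3 H each → 9
  3 × C: no H
  3 × O: no H
  1 × C: 1 H
  1 × O: 1 H
  1 × O (charge -1): no H
  1 × S: no H
  Total hydrogens = 11.

11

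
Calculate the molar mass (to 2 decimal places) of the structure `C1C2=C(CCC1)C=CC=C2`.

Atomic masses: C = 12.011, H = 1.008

Molecular formula: C10H12.
M = 10×12.011 + 12×1.008 = 132.21 g/mol.

132.21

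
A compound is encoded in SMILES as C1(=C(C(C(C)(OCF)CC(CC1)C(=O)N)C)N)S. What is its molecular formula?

Heavy atoms from the SMILES: 12 C, 1 F, 2 N, 2 O, 1 S.
Implicit hydrogens by atom environment:
  4 × C: 2 H each → 8
  4 × C: no H
  2 × C: 3 H each → 6
  2 × C: 1 H each → 2
  2 × N: 2 H each → 4
  2 × O: no H
  1 × F: no H
  1 × S: 1 H
  Total hydrogens = 21.
Molecular formula: C12H21FN2O2S

C12H21FN2O2S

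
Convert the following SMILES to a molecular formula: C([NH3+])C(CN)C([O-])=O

Heavy atoms from the SMILES: 4 C, 2 N, 2 O.
Implicit hydrogens by atom environment:
  2 × C: 2 H each → 4
  1 × C: 1 H
  1 × C: no H
  1 × N (charge +1): 3 H
  1 × N: 2 H
  1 × O: no H
  1 × O (charge -1): no H
  Total hydrogens = 10.
Molecular formula: C4H10N2O2

C4H10N2O2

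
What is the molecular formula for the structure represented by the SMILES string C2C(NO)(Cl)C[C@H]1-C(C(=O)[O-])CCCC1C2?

C11H17ClNO3-

Heavy atoms from the SMILES: 11 C, 1 Cl, 1 N, 3 O.
Implicit hydrogens by atom environment:
  6 × C: 2 H each → 12
  3 × C: 1 H each → 3
  2 × C: no H
  1 × Cl: no H
  1 × N: 1 H
  1 × O: 1 H
  1 × O: no H
  1 × O (charge -1): no H
  Total hydrogens = 17.
Net charge -1.
Molecular formula: C11H17ClNO3-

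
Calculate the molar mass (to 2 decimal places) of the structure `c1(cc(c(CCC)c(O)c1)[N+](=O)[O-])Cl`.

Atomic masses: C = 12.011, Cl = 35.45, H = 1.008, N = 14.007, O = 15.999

Molecular formula: C9H10ClNO3.
M = 9×12.011 + 1×35.45 + 10×1.008 + 1×14.007 + 3×15.999 = 215.63 g/mol.

215.63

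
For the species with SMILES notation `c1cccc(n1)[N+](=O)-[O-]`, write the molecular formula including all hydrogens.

C5H4N2O2

Heavy atoms from the SMILES: 5 C, 2 N, 2 O.
Implicit hydrogens by atom environment:
  4 × C (aromatic): 1 H each → 4
  1 × C (aromatic): no H
  1 × N (aromatic): no H
  1 × N (charge +1): no H
  1 × O: no H
  1 × O (charge -1): no H
  Total hydrogens = 4.
Molecular formula: C5H4N2O2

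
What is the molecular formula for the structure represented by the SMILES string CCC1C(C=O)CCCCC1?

C10H18O

Heavy atoms from the SMILES: 10 C, 1 O.
Implicit hydrogens by atom environment:
  6 × C: 2 H each → 12
  3 × C: 1 H each → 3
  1 × C: 3 H
  1 × O: no H
  Total hydrogens = 18.
Molecular formula: C10H18O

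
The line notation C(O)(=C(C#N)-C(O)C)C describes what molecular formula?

C6H9NO2

Heavy atoms from the SMILES: 6 C, 1 N, 2 O.
Implicit hydrogens by atom environment:
  3 × C: no H
  2 × C: 3 H each → 6
  2 × O: 1 H each → 2
  1 × C: 1 H
  1 × N: no H
  Total hydrogens = 9.
Molecular formula: C6H9NO2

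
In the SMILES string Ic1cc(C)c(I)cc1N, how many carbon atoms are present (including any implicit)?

7

The symbol for carbon appears 7 times in the SMILES. Lowercase c denotes aromatic carbon and counts toward C.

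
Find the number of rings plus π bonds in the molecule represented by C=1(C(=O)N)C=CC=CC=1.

Molecular formula from the SMILES: C7H7NO.
DoU = (2C + 2 + N − H − X)/2 = (2·7 + 2 + 1 − 7 − 0)/2 = 10/2 = 5.
(Structurally: 1 ring(s) + 4 π bond(s) = 5.)

5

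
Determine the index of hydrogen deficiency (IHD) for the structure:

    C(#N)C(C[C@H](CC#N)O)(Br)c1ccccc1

8

Molecular formula from the SMILES: C12H11BrN2O.
DoU = (2C + 2 + N − H − X)/2 = (2·12 + 2 + 2 − 11 − 1)/2 = 16/2 = 8.
(Structurally: 1 ring(s) + 7 π bond(s) = 8.)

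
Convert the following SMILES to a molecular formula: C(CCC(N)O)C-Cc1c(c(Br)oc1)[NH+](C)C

Heavy atoms from the SMILES: 1 Br, 12 C, 2 N, 2 O.
Implicit hydrogens by atom environment:
  5 × C: 2 H each → 10
  3 × C (aromatic): no H
  2 × C: 3 H each → 6
  1 × Br: no H
  1 × C (aromatic): 1 H
  1 × C: 1 H
  1 × N: 2 H
  1 × N (charge +1): 1 H
  1 × O: 1 H
  1 × O (aromatic): no H
  Total hydrogens = 22.
Net charge +1.
Molecular formula: C12H22BrN2O2+

C12H22BrN2O2+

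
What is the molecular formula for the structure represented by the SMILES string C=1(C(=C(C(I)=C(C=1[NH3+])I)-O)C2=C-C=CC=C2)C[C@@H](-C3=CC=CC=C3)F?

C20H17FI2NO+

Heavy atoms from the SMILES: 20 C, 1 F, 2 I, 1 N, 1 O.
Implicit hydrogens by atom environment:
  10 × C (aromatic): 1 H each → 10
  8 × C (aromatic): no H
  2 × I: no H
  1 × C: 2 H
  1 × C: 1 H
  1 × F: no H
  1 × N (charge +1): 3 H
  1 × O: 1 H
  Total hydrogens = 17.
Net charge +1.
Molecular formula: C20H17FI2NO+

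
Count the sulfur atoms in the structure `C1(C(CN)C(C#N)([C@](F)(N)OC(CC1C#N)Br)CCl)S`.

1

The symbol for sulfur appears 1 time in the SMILES.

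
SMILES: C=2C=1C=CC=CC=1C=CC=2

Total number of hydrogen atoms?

Hydrogens are implicit in SMILES; fill each atom to its normal valence:
  8 × C (aromatic): 1 H each → 8
  2 × C (aromatic): no H
  Total hydrogens = 8.

8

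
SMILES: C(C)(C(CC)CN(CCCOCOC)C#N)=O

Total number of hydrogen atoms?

Hydrogens are implicit in SMILES; fill each atom to its normal valence:
  6 × C: 2 H each → 12
  3 × C: 3 H each → 9
  3 × O: no H
  2 × C: no H
  2 × N: no H
  1 × C: 1 H
  Total hydrogens = 22.

22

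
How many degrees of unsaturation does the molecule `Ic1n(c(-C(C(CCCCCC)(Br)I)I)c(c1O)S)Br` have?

Molecular formula from the SMILES: C12H16Br2I3NOS.
DoU = (2C + 2 + N − H − X)/2 = (2·12 + 2 + 1 − 16 − 5)/2 = 6/2 = 3.
(Structurally: 1 ring(s) + 2 π bond(s) = 3.)

3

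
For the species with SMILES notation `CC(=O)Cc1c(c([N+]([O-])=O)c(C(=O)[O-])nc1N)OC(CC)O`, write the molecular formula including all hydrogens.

C12H14N3O7-

Heavy atoms from the SMILES: 12 C, 3 N, 7 O.
Implicit hydrogens by atom environment:
  5 × C (aromatic): no H
  4 × O: no H
  2 × C: 3 H each → 6
  2 × C: 2 H each → 4
  2 × C: no H
  2 × O (charge -1): no H
  1 × C: 1 H
  1 × N: 2 H
  1 × N (aromatic): no H
  1 × N (charge +1): no H
  1 × O: 1 H
  Total hydrogens = 14.
Net charge -1.
Molecular formula: C12H14N3O7-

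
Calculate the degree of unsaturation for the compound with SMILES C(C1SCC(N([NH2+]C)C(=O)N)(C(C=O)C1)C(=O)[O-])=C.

5

Molecular formula from the SMILES: C11H17N3O4S.
DoU = (2C + 2 + N − H − X)/2 = (2·11 + 2 + 3 − 17 − 0)/2 = 10/2 = 5.
(Structurally: 1 ring(s) + 4 π bond(s) = 5.)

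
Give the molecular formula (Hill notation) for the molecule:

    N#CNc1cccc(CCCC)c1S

C11H14N2S

Heavy atoms from the SMILES: 11 C, 2 N, 1 S.
Implicit hydrogens by atom environment:
  3 × C: 2 H each → 6
  3 × C (aromatic): 1 H each → 3
  3 × C (aromatic): no H
  1 × C: 3 H
  1 × C: no H
  1 × N: 1 H
  1 × N: no H
  1 × S: 1 H
  Total hydrogens = 14.
Molecular formula: C11H14N2S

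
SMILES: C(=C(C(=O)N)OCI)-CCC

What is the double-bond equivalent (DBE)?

2

Molecular formula from the SMILES: C7H12INO2.
DoU = (2C + 2 + N − H − X)/2 = (2·7 + 2 + 1 − 12 − 1)/2 = 4/2 = 2.
(Structurally: 0 ring(s) + 2 π bond(s) = 2.)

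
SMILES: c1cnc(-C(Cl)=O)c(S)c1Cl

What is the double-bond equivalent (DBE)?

5

Molecular formula from the SMILES: C6H3Cl2NOS.
DoU = (2C + 2 + N − H − X)/2 = (2·6 + 2 + 1 − 3 − 2)/2 = 10/2 = 5.
(Structurally: 1 ring(s) + 4 π bond(s) = 5.)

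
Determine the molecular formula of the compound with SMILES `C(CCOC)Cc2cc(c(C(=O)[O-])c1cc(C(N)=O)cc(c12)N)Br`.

Heavy atoms from the SMILES: 1 Br, 17 C, 2 N, 4 O.
Implicit hydrogens by atom environment:
  7 × C (aromatic): no H
  4 × C: 2 H each → 8
  3 × C (aromatic): 1 H each → 3
  3 × O: no H
  2 × C: no H
  2 × N: 2 H each → 4
  1 × Br: no H
  1 × C: 3 H
  1 × O (charge -1): no H
  Total hydrogens = 18.
Net charge -1.
Molecular formula: C17H18BrN2O4-

C17H18BrN2O4-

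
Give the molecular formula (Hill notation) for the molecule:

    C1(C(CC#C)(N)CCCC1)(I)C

C10H16IN

Heavy atoms from the SMILES: 10 C, 1 I, 1 N.
Implicit hydrogens by atom environment:
  5 × C: 2 H each → 10
  3 × C: no H
  1 × C: 3 H
  1 × C: 1 H
  1 × I: no H
  1 × N: 2 H
  Total hydrogens = 16.
Molecular formula: C10H16IN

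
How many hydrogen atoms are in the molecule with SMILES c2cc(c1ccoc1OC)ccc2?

Hydrogens are implicit in SMILES; fill each atom to its normal valence:
  7 × C (aromatic): 1 H each → 7
  3 × C (aromatic): no H
  1 × C: 3 H
  1 × O (aromatic): no H
  1 × O: no H
  Total hydrogens = 10.

10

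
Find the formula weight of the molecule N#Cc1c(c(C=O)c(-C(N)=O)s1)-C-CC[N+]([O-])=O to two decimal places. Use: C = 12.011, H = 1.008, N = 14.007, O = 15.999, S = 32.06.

Molecular formula: C10H9N3O4S.
M = 10×12.011 + 9×1.008 + 3×14.007 + 4×15.999 + 1×32.06 = 267.26 g/mol.

267.26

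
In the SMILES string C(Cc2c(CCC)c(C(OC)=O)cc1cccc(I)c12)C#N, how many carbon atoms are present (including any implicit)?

18

The symbol for carbon appears 18 times in the SMILES. Lowercase c denotes aromatic carbon and counts toward C.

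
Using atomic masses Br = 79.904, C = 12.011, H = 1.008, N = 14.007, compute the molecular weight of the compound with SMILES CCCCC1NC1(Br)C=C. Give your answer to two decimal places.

Molecular formula: C8H14BrN.
M = 1×79.904 + 8×12.011 + 14×1.008 + 1×14.007 = 204.11 g/mol.

204.11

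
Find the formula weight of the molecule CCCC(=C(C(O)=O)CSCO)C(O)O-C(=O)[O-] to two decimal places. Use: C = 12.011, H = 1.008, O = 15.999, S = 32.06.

Molecular formula: C10H15O7S-.
M = 10×12.011 + 15×1.008 + 7×15.999 + 1×32.06 = 279.28 g/mol.

279.28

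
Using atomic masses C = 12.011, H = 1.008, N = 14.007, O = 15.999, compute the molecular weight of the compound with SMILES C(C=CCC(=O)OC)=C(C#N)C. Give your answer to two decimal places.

Molecular formula: C9H11NO2.
M = 9×12.011 + 11×1.008 + 1×14.007 + 2×15.999 = 165.19 g/mol.

165.19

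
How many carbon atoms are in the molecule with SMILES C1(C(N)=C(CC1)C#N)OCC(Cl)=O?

8

The symbol for carbon appears 8 times in the SMILES. (Cl is a single chlorine, not C + l.)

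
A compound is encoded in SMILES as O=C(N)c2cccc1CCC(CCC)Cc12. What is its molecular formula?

C14H19NO

Heavy atoms from the SMILES: 14 C, 1 N, 1 O.
Implicit hydrogens by atom environment:
  5 × C: 2 H each → 10
  3 × C (aromatic): 1 H each → 3
  3 × C (aromatic): no H
  1 × C: 3 H
  1 × C: 1 H
  1 × C: no H
  1 × N: 2 H
  1 × O: no H
  Total hydrogens = 19.
Molecular formula: C14H19NO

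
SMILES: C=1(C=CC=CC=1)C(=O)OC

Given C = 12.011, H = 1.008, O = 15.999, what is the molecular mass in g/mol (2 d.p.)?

Molecular formula: C8H8O2.
M = 8×12.011 + 8×1.008 + 2×15.999 = 136.15 g/mol.

136.15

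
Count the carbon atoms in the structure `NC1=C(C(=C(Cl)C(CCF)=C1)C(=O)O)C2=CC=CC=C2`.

The symbol for carbon appears 15 times in the SMILES. (Cl is a single chlorine, not C + l.)

15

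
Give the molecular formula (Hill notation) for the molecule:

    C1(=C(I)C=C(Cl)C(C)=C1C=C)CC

C11H12ClI

Heavy atoms from the SMILES: 11 C, 1 Cl, 1 I.
Implicit hydrogens by atom environment:
  5 × C (aromatic): no H
  2 × C: 3 H each → 6
  2 × C: 2 H each → 4
  1 × C (aromatic): 1 H
  1 × C: 1 H
  1 × Cl: no H
  1 × I: no H
  Total hydrogens = 12.
Molecular formula: C11H12ClI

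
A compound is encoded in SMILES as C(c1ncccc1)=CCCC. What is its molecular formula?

C10H13N

Heavy atoms from the SMILES: 10 C, 1 N.
Implicit hydrogens by atom environment:
  4 × C (aromatic): 1 H each → 4
  2 × C: 2 H each → 4
  2 × C: 1 H each → 2
  1 × C: 3 H
  1 × C (aromatic): no H
  1 × N (aromatic): no H
  Total hydrogens = 13.
Molecular formula: C10H13N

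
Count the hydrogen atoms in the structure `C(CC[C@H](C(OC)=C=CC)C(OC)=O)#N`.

15

Hydrogens are implicit in SMILES; fill each atom to its normal valence:
  4 × C: no H
  3 × C: 3 H each → 9
  3 × O: no H
  2 × C: 2 H each → 4
  2 × C: 1 H each → 2
  1 × N: no H
  Total hydrogens = 15.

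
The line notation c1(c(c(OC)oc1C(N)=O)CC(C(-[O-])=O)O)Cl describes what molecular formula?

C9H9ClNO6-

Heavy atoms from the SMILES: 9 C, 1 Cl, 1 N, 6 O.
Implicit hydrogens by atom environment:
  4 × C (aromatic): no H
  3 × O: no H
  2 × C: no H
  1 × C: 3 H
  1 × C: 2 H
  1 × C: 1 H
  1 × Cl: no H
  1 × N: 2 H
  1 × O: 1 H
  1 × O (aromatic): no H
  1 × O (charge -1): no H
  Total hydrogens = 9.
Net charge -1.
Molecular formula: C9H9ClNO6-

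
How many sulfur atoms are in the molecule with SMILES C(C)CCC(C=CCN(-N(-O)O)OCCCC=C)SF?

The symbol for sulfur appears 1 time in the SMILES.

1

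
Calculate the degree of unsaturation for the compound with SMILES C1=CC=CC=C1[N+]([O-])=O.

5

Molecular formula from the SMILES: C6H5NO2.
DoU = (2C + 2 + N − H − X)/2 = (2·6 + 2 + 1 − 5 − 0)/2 = 10/2 = 5.
(Structurally: 1 ring(s) + 4 π bond(s) = 5.)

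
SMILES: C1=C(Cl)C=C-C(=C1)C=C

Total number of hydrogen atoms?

Hydrogens are implicit in SMILES; fill each atom to its normal valence:
  4 × C (aromatic): 1 H each → 4
  2 × C (aromatic): no H
  1 × C: 2 H
  1 × C: 1 H
  1 × Cl: no H
  Total hydrogens = 7.

7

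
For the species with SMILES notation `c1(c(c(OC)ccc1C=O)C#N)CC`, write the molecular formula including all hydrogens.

Heavy atoms from the SMILES: 11 C, 1 N, 2 O.
Implicit hydrogens by atom environment:
  4 × C (aromatic): no H
  2 × C: 3 H each → 6
  2 × C (aromatic): 1 H each → 2
  2 × O: no H
  1 × C: 2 H
  1 × C: 1 H
  1 × C: no H
  1 × N: no H
  Total hydrogens = 11.
Molecular formula: C11H11NO2

C11H11NO2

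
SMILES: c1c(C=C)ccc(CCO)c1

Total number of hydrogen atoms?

12

Hydrogens are implicit in SMILES; fill each atom to its normal valence:
  4 × C (aromatic): 1 H each → 4
  3 × C: 2 H each → 6
  2 × C (aromatic): no H
  1 × C: 1 H
  1 × O: 1 H
  Total hydrogens = 12.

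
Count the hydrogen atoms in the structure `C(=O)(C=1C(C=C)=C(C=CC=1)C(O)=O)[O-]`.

7

Hydrogens are implicit in SMILES; fill each atom to its normal valence:
  3 × C (aromatic): 1 H each → 3
  3 × C (aromatic): no H
  2 × C: no H
  2 × O: no H
  1 × C: 2 H
  1 × C: 1 H
  1 × O: 1 H
  1 × O (charge -1): no H
  Total hydrogens = 7.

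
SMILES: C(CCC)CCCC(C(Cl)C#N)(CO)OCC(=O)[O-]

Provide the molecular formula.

C13H21ClNO4-

Heavy atoms from the SMILES: 13 C, 1 Cl, 1 N, 4 O.
Implicit hydrogens by atom environment:
  8 × C: 2 H each → 16
  3 × C: no H
  2 × O: no H
  1 × C: 3 H
  1 × C: 1 H
  1 × Cl: no H
  1 × N: no H
  1 × O: 1 H
  1 × O (charge -1): no H
  Total hydrogens = 21.
Net charge -1.
Molecular formula: C13H21ClNO4-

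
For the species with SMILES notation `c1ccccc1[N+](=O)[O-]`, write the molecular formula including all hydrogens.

Heavy atoms from the SMILES: 6 C, 1 N, 2 O.
Implicit hydrogens by atom environment:
  5 × C (aromatic): 1 H each → 5
  1 × C (aromatic): no H
  1 × N (charge +1): no H
  1 × O: no H
  1 × O (charge -1): no H
  Total hydrogens = 5.
Molecular formula: C6H5NO2

C6H5NO2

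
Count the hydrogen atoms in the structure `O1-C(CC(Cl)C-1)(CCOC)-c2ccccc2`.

Hydrogens are implicit in SMILES; fill each atom to its normal valence:
  5 × C (aromatic): 1 H each → 5
  4 × C: 2 H each → 8
  2 × O: no H
  1 × C: 3 H
  1 × C: 1 H
  1 × C: no H
  1 × C (aromatic): no H
  1 × Cl: no H
  Total hydrogens = 17.

17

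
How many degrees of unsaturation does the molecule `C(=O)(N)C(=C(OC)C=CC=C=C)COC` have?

5

Molecular formula from the SMILES: C11H15NO3.
DoU = (2C + 2 + N − H − X)/2 = (2·11 + 2 + 1 − 15 − 0)/2 = 10/2 = 5.
(Structurally: 0 ring(s) + 5 π bond(s) = 5.)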